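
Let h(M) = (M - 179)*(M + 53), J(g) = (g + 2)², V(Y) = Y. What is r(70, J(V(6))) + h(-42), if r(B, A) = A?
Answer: -2367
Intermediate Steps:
J(g) = (2 + g)²
h(M) = (-179 + M)*(53 + M)
r(70, J(V(6))) + h(-42) = (2 + 6)² + (-9487 + (-42)² - 126*(-42)) = 8² + (-9487 + 1764 + 5292) = 64 - 2431 = -2367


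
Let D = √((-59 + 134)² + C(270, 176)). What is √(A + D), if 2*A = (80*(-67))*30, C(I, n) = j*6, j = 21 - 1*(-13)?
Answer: √(-80400 + √5829) ≈ 283.41*I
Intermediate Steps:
j = 34 (j = 21 + 13 = 34)
C(I, n) = 204 (C(I, n) = 34*6 = 204)
A = -80400 (A = ((80*(-67))*30)/2 = (-5360*30)/2 = (½)*(-160800) = -80400)
D = √5829 (D = √((-59 + 134)² + 204) = √(75² + 204) = √(5625 + 204) = √5829 ≈ 76.348)
√(A + D) = √(-80400 + √5829)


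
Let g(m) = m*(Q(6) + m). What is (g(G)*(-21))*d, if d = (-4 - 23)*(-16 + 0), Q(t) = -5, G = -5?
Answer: -453600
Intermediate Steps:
g(m) = m*(-5 + m)
d = 432 (d = -27*(-16) = 432)
(g(G)*(-21))*d = (-5*(-5 - 5)*(-21))*432 = (-5*(-10)*(-21))*432 = (50*(-21))*432 = -1050*432 = -453600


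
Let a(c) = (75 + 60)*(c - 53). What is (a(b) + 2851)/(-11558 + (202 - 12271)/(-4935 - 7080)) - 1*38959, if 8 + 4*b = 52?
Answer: -200359545162/5142863 ≈ -38959.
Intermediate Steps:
b = 11 (b = -2 + (¼)*52 = -2 + 13 = 11)
a(c) = -7155 + 135*c (a(c) = 135*(-53 + c) = -7155 + 135*c)
(a(b) + 2851)/(-11558 + (202 - 12271)/(-4935 - 7080)) - 1*38959 = ((-7155 + 135*11) + 2851)/(-11558 + (202 - 12271)/(-4935 - 7080)) - 1*38959 = ((-7155 + 1485) + 2851)/(-11558 - 12069/(-12015)) - 38959 = (-5670 + 2851)/(-11558 - 12069*(-1/12015)) - 38959 = -2819/(-11558 + 447/445) - 38959 = -2819/(-5142863/445) - 38959 = -2819*(-445/5142863) - 38959 = 1254455/5142863 - 38959 = -200359545162/5142863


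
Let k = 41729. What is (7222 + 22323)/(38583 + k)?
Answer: 29545/80312 ≈ 0.36788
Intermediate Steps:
(7222 + 22323)/(38583 + k) = (7222 + 22323)/(38583 + 41729) = 29545/80312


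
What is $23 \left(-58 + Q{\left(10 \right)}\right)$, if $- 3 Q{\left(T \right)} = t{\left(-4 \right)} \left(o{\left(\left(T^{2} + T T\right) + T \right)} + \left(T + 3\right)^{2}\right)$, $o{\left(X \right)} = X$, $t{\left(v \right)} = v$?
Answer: $\frac{30866}{3} \approx 10289.0$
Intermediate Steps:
$Q{\left(T \right)} = \frac{4 T}{3} + \frac{4 \left(3 + T\right)^{2}}{3} + \frac{8 T^{2}}{3}$ ($Q{\left(T \right)} = - \frac{\left(-4\right) \left(\left(\left(T^{2} + T T\right) + T\right) + \left(T + 3\right)^{2}\right)}{3} = - \frac{\left(-4\right) \left(\left(\left(T^{2} + T^{2}\right) + T\right) + \left(3 + T\right)^{2}\right)}{3} = - \frac{\left(-4\right) \left(\left(2 T^{2} + T\right) + \left(3 + T\right)^{2}\right)}{3} = - \frac{\left(-4\right) \left(\left(T + 2 T^{2}\right) + \left(3 + T\right)^{2}\right)}{3} = - \frac{\left(-4\right) \left(T + \left(3 + T\right)^{2} + 2 T^{2}\right)}{3} = - \frac{- 8 T^{2} - 4 T - 4 \left(3 + T\right)^{2}}{3} = \frac{4 T}{3} + \frac{4 \left(3 + T\right)^{2}}{3} + \frac{8 T^{2}}{3}$)
$23 \left(-58 + Q{\left(10 \right)}\right) = 23 \left(-58 + \left(12 + 4 \cdot 10^{2} + \frac{28}{3} \cdot 10\right)\right) = 23 \left(-58 + \left(12 + 4 \cdot 100 + \frac{280}{3}\right)\right) = 23 \left(-58 + \left(12 + 400 + \frac{280}{3}\right)\right) = 23 \left(-58 + \frac{1516}{3}\right) = 23 \cdot \frac{1342}{3} = \frac{30866}{3}$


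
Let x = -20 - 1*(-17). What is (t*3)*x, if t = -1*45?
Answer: 405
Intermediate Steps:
x = -3 (x = -20 + 17 = -3)
t = -45
(t*3)*x = -45*3*(-3) = -135*(-3) = 405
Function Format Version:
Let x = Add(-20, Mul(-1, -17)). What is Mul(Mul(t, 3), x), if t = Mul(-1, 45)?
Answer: 405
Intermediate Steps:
x = -3 (x = Add(-20, 17) = -3)
t = -45
Mul(Mul(t, 3), x) = Mul(Mul(-45, 3), -3) = Mul(-135, -3) = 405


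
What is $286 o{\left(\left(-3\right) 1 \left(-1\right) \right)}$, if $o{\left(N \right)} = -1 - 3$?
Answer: $-1144$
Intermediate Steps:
$o{\left(N \right)} = -4$ ($o{\left(N \right)} = -1 - 3 = -4$)
$286 o{\left(\left(-3\right) 1 \left(-1\right) \right)} = 286 \left(-4\right) = -1144$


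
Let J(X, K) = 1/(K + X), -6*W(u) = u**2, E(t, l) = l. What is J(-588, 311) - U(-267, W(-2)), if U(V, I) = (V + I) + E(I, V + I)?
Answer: 444859/831 ≈ 535.33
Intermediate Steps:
W(u) = -u**2/6
U(V, I) = 2*I + 2*V (U(V, I) = (V + I) + (V + I) = (I + V) + (I + V) = 2*I + 2*V)
J(-588, 311) - U(-267, W(-2)) = 1/(311 - 588) - (2*(-1/6*(-2)**2) + 2*(-267)) = 1/(-277) - (2*(-1/6*4) - 534) = -1/277 - (2*(-2/3) - 534) = -1/277 - (-4/3 - 534) = -1/277 - 1*(-1606/3) = -1/277 + 1606/3 = 444859/831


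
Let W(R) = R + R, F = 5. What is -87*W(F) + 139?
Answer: -731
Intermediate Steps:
W(R) = 2*R
-87*W(F) + 139 = -174*5 + 139 = -87*10 + 139 = -870 + 139 = -731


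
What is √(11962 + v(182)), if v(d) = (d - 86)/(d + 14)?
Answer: √586162/7 ≈ 109.37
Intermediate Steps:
v(d) = (-86 + d)/(14 + d)
√(11962 + v(182)) = √(11962 + (-86 + 182)/(14 + 182)) = √(11962 + 96/196) = √(11962 + (1/196)*96) = √(11962 + 24/49) = √(586162/49) = √586162/7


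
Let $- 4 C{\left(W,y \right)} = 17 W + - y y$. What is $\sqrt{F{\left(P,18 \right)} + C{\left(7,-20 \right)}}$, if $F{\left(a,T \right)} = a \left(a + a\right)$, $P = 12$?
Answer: $\frac{\sqrt{1433}}{2} \approx 18.927$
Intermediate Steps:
$F{\left(a,T \right)} = 2 a^{2}$ ($F{\left(a,T \right)} = a 2 a = 2 a^{2}$)
$C{\left(W,y \right)} = - \frac{17 W}{4} + \frac{y^{2}}{4}$ ($C{\left(W,y \right)} = - \frac{17 W + - y y}{4} = - \frac{17 W - y^{2}}{4} = - \frac{- y^{2} + 17 W}{4} = - \frac{17 W}{4} + \frac{y^{2}}{4}$)
$\sqrt{F{\left(P,18 \right)} + C{\left(7,-20 \right)}} = \sqrt{2 \cdot 12^{2} + \left(\left(- \frac{17}{4}\right) 7 + \frac{\left(-20\right)^{2}}{4}\right)} = \sqrt{2 \cdot 144 + \left(- \frac{119}{4} + \frac{1}{4} \cdot 400\right)} = \sqrt{288 + \left(- \frac{119}{4} + 100\right)} = \sqrt{288 + \frac{281}{4}} = \sqrt{\frac{1433}{4}} = \frac{\sqrt{1433}}{2}$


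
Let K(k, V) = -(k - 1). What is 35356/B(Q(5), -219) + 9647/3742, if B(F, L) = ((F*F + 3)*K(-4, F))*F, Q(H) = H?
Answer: 34763763/654850 ≈ 53.087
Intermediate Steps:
K(k, V) = 1 - k (K(k, V) = -(-1 + k) = 1 - k)
B(F, L) = F*(15 + 5*F²) (B(F, L) = ((F*F + 3)*(1 - 1*(-4)))*F = ((F² + 3)*(1 + 4))*F = ((3 + F²)*5)*F = (15 + 5*F²)*F = F*(15 + 5*F²))
35356/B(Q(5), -219) + 9647/3742 = 35356/((5*5*(3 + 5²))) + 9647/3742 = 35356/((5*5*(3 + 25))) + 9647*(1/3742) = 35356/((5*5*28)) + 9647/3742 = 35356/700 + 9647/3742 = 35356*(1/700) + 9647/3742 = 8839/175 + 9647/3742 = 34763763/654850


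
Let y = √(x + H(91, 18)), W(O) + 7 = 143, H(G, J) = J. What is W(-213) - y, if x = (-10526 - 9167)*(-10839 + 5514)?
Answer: 136 - 7*√2140107 ≈ -10104.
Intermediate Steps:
W(O) = 136 (W(O) = -7 + 143 = 136)
x = 104865225 (x = -19693*(-5325) = 104865225)
y = 7*√2140107 (y = √(104865225 + 18) = √104865243 = 7*√2140107 ≈ 10240.)
W(-213) - y = 136 - 7*√2140107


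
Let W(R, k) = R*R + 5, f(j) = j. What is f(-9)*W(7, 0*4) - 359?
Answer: -845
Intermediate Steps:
W(R, k) = 5 + R² (W(R, k) = R² + 5 = 5 + R²)
f(-9)*W(7, 0*4) - 359 = -9*(5 + 7²) - 359 = -9*(5 + 49) - 359 = -9*54 - 359 = -486 - 359 = -845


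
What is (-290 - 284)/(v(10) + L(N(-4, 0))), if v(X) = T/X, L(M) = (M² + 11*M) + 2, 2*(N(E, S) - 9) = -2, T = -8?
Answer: -1435/383 ≈ -3.7467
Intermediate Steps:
N(E, S) = 8 (N(E, S) = 9 + (½)*(-2) = 9 - 1 = 8)
L(M) = 2 + M² + 11*M
v(X) = -8/X
(-290 - 284)/(v(10) + L(N(-4, 0))) = (-290 - 284)/(-8/10 + (2 + 8² + 11*8)) = -574/(-8*⅒ + (2 + 64 + 88)) = -574/(-⅘ + 154) = -574/766/5 = -574*5/766 = -1435/383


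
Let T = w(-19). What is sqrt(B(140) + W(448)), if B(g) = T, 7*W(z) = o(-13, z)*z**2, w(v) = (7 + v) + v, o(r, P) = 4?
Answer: sqrt(114657) ≈ 338.61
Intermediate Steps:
w(v) = 7 + 2*v
T = -31 (T = 7 + 2*(-19) = 7 - 38 = -31)
W(z) = 4*z**2/7 (W(z) = (4*z**2)/7 = 4*z**2/7)
B(g) = -31
sqrt(B(140) + W(448)) = sqrt(-31 + (4/7)*448**2) = sqrt(-31 + (4/7)*200704) = sqrt(-31 + 114688) = sqrt(114657)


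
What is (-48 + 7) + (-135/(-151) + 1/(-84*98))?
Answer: -49853143/1243032 ≈ -40.106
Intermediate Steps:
(-48 + 7) + (-135/(-151) + 1/(-84*98)) = -41 + (-135*(-1/151) - 1/84*1/98) = -41 + (135/151 - 1/8232) = -41 + 1111169/1243032 = -49853143/1243032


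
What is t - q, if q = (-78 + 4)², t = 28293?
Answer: 22817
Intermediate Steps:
q = 5476 (q = (-74)² = 5476)
t - q = 28293 - 1*5476 = 28293 - 5476 = 22817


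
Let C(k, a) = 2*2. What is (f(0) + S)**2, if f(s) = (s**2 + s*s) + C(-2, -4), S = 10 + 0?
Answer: 196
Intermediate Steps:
C(k, a) = 4
S = 10
f(s) = 4 + 2*s**2 (f(s) = (s**2 + s*s) + 4 = (s**2 + s**2) + 4 = 2*s**2 + 4 = 4 + 2*s**2)
(f(0) + S)**2 = ((4 + 2*0**2) + 10)**2 = ((4 + 2*0) + 10)**2 = ((4 + 0) + 10)**2 = (4 + 10)**2 = 14**2 = 196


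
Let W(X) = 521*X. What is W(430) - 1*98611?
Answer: 125419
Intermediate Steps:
W(430) - 1*98611 = 521*430 - 1*98611 = 224030 - 98611 = 125419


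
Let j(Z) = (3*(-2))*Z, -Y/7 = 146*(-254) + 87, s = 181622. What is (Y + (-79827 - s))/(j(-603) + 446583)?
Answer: -2470/450201 ≈ -0.0054864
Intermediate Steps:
Y = 258979 (Y = -7*(146*(-254) + 87) = -7*(-37084 + 87) = -7*(-36997) = 258979)
j(Z) = -6*Z
(Y + (-79827 - s))/(j(-603) + 446583) = (258979 + (-79827 - 1*181622))/(-6*(-603) + 446583) = (258979 + (-79827 - 181622))/(3618 + 446583) = (258979 - 261449)/450201 = -2470*1/450201 = -2470/450201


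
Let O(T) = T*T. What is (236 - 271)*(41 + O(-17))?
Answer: -11550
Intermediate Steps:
O(T) = T²
(236 - 271)*(41 + O(-17)) = (236 - 271)*(41 + (-17)²) = -35*(41 + 289) = -35*330 = -11550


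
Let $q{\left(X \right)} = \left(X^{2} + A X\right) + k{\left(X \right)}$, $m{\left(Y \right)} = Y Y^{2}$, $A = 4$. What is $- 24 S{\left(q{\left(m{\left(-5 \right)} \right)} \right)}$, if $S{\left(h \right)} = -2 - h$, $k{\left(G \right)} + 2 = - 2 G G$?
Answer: $-387000$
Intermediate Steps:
$m{\left(Y \right)} = Y^{3}$
$k{\left(G \right)} = -2 - 2 G^{2}$ ($k{\left(G \right)} = -2 + - 2 G G = -2 - 2 G^{2}$)
$q{\left(X \right)} = -2 - X^{2} + 4 X$ ($q{\left(X \right)} = \left(X^{2} + 4 X\right) - \left(2 + 2 X^{2}\right) = -2 - X^{2} + 4 X$)
$- 24 S{\left(q{\left(m{\left(-5 \right)} \right)} \right)} = - 24 \left(-2 - \left(-2 - \left(\left(-5\right)^{3}\right)^{2} + 4 \left(-5\right)^{3}\right)\right) = - 24 \left(-2 - \left(-2 - \left(-125\right)^{2} + 4 \left(-125\right)\right)\right) = - 24 \left(-2 - \left(-2 - 15625 - 500\right)\right) = - 24 \left(-2 - -16127\right) = - 24 \left(-2 + 16127\right) = \left(-24\right) 16125 = -387000$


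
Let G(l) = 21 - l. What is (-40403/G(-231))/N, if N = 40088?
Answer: -40403/10102176 ≈ -0.0039994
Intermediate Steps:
(-40403/G(-231))/N = -40403/(21 - 1*(-231))/40088 = -40403/(21 + 231)*(1/40088) = -40403/252*(1/40088) = -40403*1/252*(1/40088) = -40403/252*1/40088 = -40403/10102176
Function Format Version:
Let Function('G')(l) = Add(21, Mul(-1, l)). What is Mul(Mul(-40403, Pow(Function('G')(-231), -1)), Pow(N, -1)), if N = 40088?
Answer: Rational(-40403, 10102176) ≈ -0.0039994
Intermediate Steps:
Mul(Mul(-40403, Pow(Function('G')(-231), -1)), Pow(N, -1)) = Mul(Mul(-40403, Pow(Add(21, Mul(-1, -231)), -1)), Pow(40088, -1)) = Mul(Mul(-40403, Pow(Add(21, 231), -1)), Rational(1, 40088)) = Mul(Mul(-40403, Pow(252, -1)), Rational(1, 40088)) = Mul(Mul(-40403, Rational(1, 252)), Rational(1, 40088)) = Mul(Rational(-40403, 252), Rational(1, 40088)) = Rational(-40403, 10102176)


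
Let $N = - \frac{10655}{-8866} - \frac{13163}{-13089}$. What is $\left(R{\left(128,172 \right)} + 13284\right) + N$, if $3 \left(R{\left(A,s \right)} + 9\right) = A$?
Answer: $\frac{1545732415627}{116047074} \approx 13320.0$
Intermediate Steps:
$N = \frac{256166453}{116047074}$ ($N = \left(-10655\right) \left(- \frac{1}{8866}\right) - - \frac{13163}{13089} = \frac{10655}{8866} + \frac{13163}{13089} = \frac{256166453}{116047074} \approx 2.2074$)
$R{\left(A,s \right)} = -9 + \frac{A}{3}$
$\left(R{\left(128,172 \right)} + 13284\right) + N = \left(\left(-9 + \frac{1}{3} \cdot 128\right) + 13284\right) + \frac{256166453}{116047074} = \left(\left(-9 + \frac{128}{3}\right) + 13284\right) + \frac{256166453}{116047074} = \left(\frac{101}{3} + 13284\right) + \frac{256166453}{116047074} = \frac{39953}{3} + \frac{256166453}{116047074} = \frac{1545732415627}{116047074}$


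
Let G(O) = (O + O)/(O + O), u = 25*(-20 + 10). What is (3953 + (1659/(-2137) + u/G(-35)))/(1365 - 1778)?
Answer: -1130236/126083 ≈ -8.9642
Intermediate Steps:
u = -250 (u = 25*(-10) = -250)
G(O) = 1 (G(O) = (2*O)/((2*O)) = (2*O)*(1/(2*O)) = 1)
(3953 + (1659/(-2137) + u/G(-35)))/(1365 - 1778) = (3953 + (1659/(-2137) - 250/1))/(1365 - 1778) = (3953 + (1659*(-1/2137) - 250*1))/(-413) = (3953 + (-1659/2137 - 250))*(-1/413) = (3953 - 535909/2137)*(-1/413) = (7911652/2137)*(-1/413) = -1130236/126083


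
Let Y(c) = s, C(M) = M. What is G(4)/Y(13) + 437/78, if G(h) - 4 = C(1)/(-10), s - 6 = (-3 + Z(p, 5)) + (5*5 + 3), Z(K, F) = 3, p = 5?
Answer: 75811/13260 ≈ 5.7173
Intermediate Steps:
s = 34 (s = 6 + ((-3 + 3) + (5*5 + 3)) = 6 + (0 + (25 + 3)) = 6 + (0 + 28) = 6 + 28 = 34)
Y(c) = 34
G(h) = 39/10 (G(h) = 4 + 1/(-10) = 4 + 1*(-⅒) = 4 - ⅒ = 39/10)
G(4)/Y(13) + 437/78 = (39/10)/34 + 437/78 = (39/10)*(1/34) + 437*(1/78) = 39/340 + 437/78 = 75811/13260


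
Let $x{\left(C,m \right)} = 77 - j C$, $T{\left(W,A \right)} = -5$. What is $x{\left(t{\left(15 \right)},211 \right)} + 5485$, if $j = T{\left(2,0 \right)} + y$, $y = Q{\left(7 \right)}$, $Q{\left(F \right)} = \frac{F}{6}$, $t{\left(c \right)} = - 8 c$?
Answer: $5102$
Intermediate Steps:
$Q{\left(F \right)} = \frac{F}{6}$ ($Q{\left(F \right)} = F \frac{1}{6} = \frac{F}{6}$)
$y = \frac{7}{6}$ ($y = \frac{1}{6} \cdot 7 = \frac{7}{6} \approx 1.1667$)
$j = - \frac{23}{6}$ ($j = -5 + \frac{7}{6} = - \frac{23}{6} \approx -3.8333$)
$x{\left(C,m \right)} = 77 + \frac{23 C}{6}$ ($x{\left(C,m \right)} = 77 - - \frac{23 C}{6} = 77 + \frac{23 C}{6}$)
$x{\left(t{\left(15 \right)},211 \right)} + 5485 = \left(77 + \frac{23 \left(\left(-8\right) 15\right)}{6}\right) + 5485 = \left(77 + \frac{23}{6} \left(-120\right)\right) + 5485 = \left(77 - 460\right) + 5485 = -383 + 5485 = 5102$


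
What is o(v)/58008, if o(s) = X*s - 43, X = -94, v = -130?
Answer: 4059/19336 ≈ 0.20992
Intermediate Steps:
o(s) = -43 - 94*s (o(s) = -94*s - 43 = -43 - 94*s)
o(v)/58008 = (-43 - 94*(-130))/58008 = (-43 + 12220)*(1/58008) = 12177*(1/58008) = 4059/19336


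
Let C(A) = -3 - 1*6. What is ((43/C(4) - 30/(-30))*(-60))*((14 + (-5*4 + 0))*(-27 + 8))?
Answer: 25840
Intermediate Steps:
C(A) = -9 (C(A) = -3 - 6 = -9)
((43/C(4) - 30/(-30))*(-60))*((14 + (-5*4 + 0))*(-27 + 8)) = ((43/(-9) - 30/(-30))*(-60))*((14 + (-5*4 + 0))*(-27 + 8)) = ((43*(-⅑) - 30*(-1/30))*(-60))*((14 + (-20 + 0))*(-19)) = ((-43/9 + 1)*(-60))*((14 - 20)*(-19)) = (-34/9*(-60))*(-6*(-19)) = (680/3)*114 = 25840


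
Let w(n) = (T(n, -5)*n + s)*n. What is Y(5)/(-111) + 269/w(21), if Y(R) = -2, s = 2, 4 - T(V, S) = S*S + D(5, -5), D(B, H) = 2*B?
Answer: -289/168091 ≈ -0.0017193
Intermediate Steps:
T(V, S) = -6 - S² (T(V, S) = 4 - (S*S + 2*5) = 4 - (S² + 10) = 4 - (10 + S²) = 4 + (-10 - S²) = -6 - S²)
w(n) = n*(2 - 31*n) (w(n) = ((-6 - 1*(-5)²)*n + 2)*n = ((-6 - 1*25)*n + 2)*n = ((-6 - 25)*n + 2)*n = (-31*n + 2)*n = (2 - 31*n)*n = n*(2 - 31*n))
Y(5)/(-111) + 269/w(21) = -2/(-111) + 269/((21*(2 - 31*21))) = -2*(-1/111) + 269/((21*(2 - 651))) = 2/111 + 269/((21*(-649))) = 2/111 + 269/(-13629) = 2/111 + 269*(-1/13629) = 2/111 - 269/13629 = -289/168091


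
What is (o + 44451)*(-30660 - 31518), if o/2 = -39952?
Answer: 2204396634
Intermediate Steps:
o = -79904 (o = 2*(-39952) = -79904)
(o + 44451)*(-30660 - 31518) = (-79904 + 44451)*(-30660 - 31518) = -35453*(-62178) = 2204396634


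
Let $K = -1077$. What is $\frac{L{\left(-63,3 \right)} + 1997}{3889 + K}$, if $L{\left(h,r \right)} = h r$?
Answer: $\frac{452}{703} \approx 0.64296$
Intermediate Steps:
$\frac{L{\left(-63,3 \right)} + 1997}{3889 + K} = \frac{\left(-63\right) 3 + 1997}{3889 - 1077} = \frac{-189 + 1997}{2812} = 1808 \cdot \frac{1}{2812} = \frac{452}{703}$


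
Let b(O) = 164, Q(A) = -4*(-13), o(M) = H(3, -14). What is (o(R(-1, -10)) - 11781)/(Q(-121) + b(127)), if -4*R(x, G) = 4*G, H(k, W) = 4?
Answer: -11777/216 ≈ -54.523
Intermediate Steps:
R(x, G) = -G
o(M) = 4
Q(A) = 52
(o(R(-1, -10)) - 11781)/(Q(-121) + b(127)) = (4 - 11781)/(52 + 164) = -11777/216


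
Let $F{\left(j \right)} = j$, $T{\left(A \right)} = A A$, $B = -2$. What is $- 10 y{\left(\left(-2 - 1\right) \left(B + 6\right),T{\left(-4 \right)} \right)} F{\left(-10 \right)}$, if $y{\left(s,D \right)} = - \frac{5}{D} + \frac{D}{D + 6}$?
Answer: $\frac{1825}{44} \approx 41.477$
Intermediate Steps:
$T{\left(A \right)} = A^{2}$
$y{\left(s,D \right)} = - \frac{5}{D} + \frac{D}{6 + D}$
$- 10 y{\left(\left(-2 - 1\right) \left(B + 6\right),T{\left(-4 \right)} \right)} F{\left(-10 \right)} = - 10 \frac{-30 + \left(\left(-4\right)^{2}\right)^{2} - 5 \left(-4\right)^{2}}{\left(-4\right)^{2} \left(6 + \left(-4\right)^{2}\right)} \left(-10\right) = - 10 \frac{-30 + 16^{2} - 80}{16 \left(6 + 16\right)} \left(-10\right) = - 10 \frac{-30 + 256 - 80}{16 \cdot 22} \left(-10\right) = - 10 \cdot \frac{1}{16} \cdot \frac{1}{22} \cdot 146 \left(-10\right) = \left(-10\right) \frac{73}{176} \left(-10\right) = \left(- \frac{365}{88}\right) \left(-10\right) = \frac{1825}{44}$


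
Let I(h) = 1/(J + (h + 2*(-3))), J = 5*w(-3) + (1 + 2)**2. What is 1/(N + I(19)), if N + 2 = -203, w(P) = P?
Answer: -7/1434 ≈ -0.0048814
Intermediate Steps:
N = -205 (N = -2 - 203 = -205)
J = -6 (J = 5*(-3) + (1 + 2)**2 = -15 + 3**2 = -15 + 9 = -6)
I(h) = 1/(-12 + h) (I(h) = 1/(-6 + (h + 2*(-3))) = 1/(-6 + (h - 6)) = 1/(-6 + (-6 + h)) = 1/(-12 + h))
1/(N + I(19)) = 1/(-205 + 1/(-12 + 19)) = 1/(-205 + 1/7) = 1/(-1434/7) = -7/1434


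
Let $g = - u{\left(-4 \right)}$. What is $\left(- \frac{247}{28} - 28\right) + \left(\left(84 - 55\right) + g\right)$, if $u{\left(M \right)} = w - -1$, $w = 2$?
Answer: $- \frac{303}{28} \approx -10.821$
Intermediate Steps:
$u{\left(M \right)} = 3$ ($u{\left(M \right)} = 2 - -1 = 2 + 1 = 3$)
$g = -3$ ($g = \left(-1\right) 3 = -3$)
$\left(- \frac{247}{28} - 28\right) + \left(\left(84 - 55\right) + g\right) = \left(- \frac{247}{28} - 28\right) + \left(\left(84 - 55\right) - 3\right) = \left(\left(-247\right) \frac{1}{28} - 28\right) + \left(\left(84 - 55\right) - 3\right) = \left(- \frac{247}{28} - 28\right) + \left(29 - 3\right) = - \frac{1031}{28} + 26 = - \frac{303}{28}$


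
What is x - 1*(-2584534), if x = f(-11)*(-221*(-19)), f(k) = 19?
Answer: 2664315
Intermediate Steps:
x = 79781 (x = 19*(-221*(-19)) = 19*4199 = 79781)
x - 1*(-2584534) = 79781 - 1*(-2584534) = 79781 + 2584534 = 2664315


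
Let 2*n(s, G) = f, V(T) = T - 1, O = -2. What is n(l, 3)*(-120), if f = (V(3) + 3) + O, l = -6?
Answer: -180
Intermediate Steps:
V(T) = -1 + T
f = 3 (f = ((-1 + 3) + 3) - 2 = (2 + 3) - 2 = 5 - 2 = 3)
n(s, G) = 3/2 (n(s, G) = (1/2)*3 = 3/2)
n(l, 3)*(-120) = (3/2)*(-120) = -180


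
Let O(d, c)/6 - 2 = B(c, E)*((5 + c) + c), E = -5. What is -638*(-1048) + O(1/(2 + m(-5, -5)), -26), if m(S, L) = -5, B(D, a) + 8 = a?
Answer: 672302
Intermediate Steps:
B(D, a) = -8 + a
O(d, c) = -378 - 156*c (O(d, c) = 12 + 6*((-8 - 5)*((5 + c) + c)) = 12 + 6*(-13*(5 + 2*c)) = 12 + 6*(-65 - 26*c) = 12 + (-390 - 156*c) = -378 - 156*c)
-638*(-1048) + O(1/(2 + m(-5, -5)), -26) = -638*(-1048) + (-378 - 156*(-26)) = 668624 + (-378 + 4056) = 668624 + 3678 = 672302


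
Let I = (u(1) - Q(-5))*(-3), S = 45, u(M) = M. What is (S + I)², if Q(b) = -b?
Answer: 3249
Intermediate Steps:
I = 12 (I = (1 - (-1)*(-5))*(-3) = (1 - 1*5)*(-3) = (1 - 5)*(-3) = -4*(-3) = 12)
(S + I)² = (45 + 12)² = 57² = 3249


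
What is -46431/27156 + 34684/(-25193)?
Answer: -703871629/228047036 ≈ -3.0865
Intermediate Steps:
-46431/27156 + 34684/(-25193) = -46431*1/27156 + 34684*(-1/25193) = -15477/9052 - 34684/25193 = -703871629/228047036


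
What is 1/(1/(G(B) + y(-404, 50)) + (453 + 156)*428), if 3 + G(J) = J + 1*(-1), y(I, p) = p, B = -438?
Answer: 392/102175583 ≈ 3.8365e-6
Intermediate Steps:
G(J) = -4 + J (G(J) = -3 + (J + 1*(-1)) = -3 + (J - 1) = -3 + (-1 + J) = -4 + J)
1/(1/(G(B) + y(-404, 50)) + (453 + 156)*428) = 1/(1/((-4 - 438) + 50) + (453 + 156)*428) = 1/(1/(-442 + 50) + 609*428) = 1/(1/(-392) + 260652) = 1/(-1/392 + 260652) = 1/(102175583/392) = 392/102175583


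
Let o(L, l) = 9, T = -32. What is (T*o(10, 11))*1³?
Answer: -288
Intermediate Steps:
(T*o(10, 11))*1³ = -32*9*1³ = -288*1 = -288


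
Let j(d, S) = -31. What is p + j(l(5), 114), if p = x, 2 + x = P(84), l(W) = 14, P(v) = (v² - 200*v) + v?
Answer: -9693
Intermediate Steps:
P(v) = v² - 199*v
x = -9662 (x = -2 + 84*(-199 + 84) = -2 + 84*(-115) = -2 - 9660 = -9662)
p = -9662
p + j(l(5), 114) = -9662 - 31 = -9693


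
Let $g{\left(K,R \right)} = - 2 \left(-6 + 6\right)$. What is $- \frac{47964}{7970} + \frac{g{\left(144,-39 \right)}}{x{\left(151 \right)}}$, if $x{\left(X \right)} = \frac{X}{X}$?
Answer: $- \frac{23982}{3985} \approx -6.0181$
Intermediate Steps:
$g{\left(K,R \right)} = 0$ ($g{\left(K,R \right)} = \left(-2\right) 0 = 0$)
$x{\left(X \right)} = 1$
$- \frac{47964}{7970} + \frac{g{\left(144,-39 \right)}}{x{\left(151 \right)}} = - \frac{47964}{7970} + \frac{0}{1} = \left(-47964\right) \frac{1}{7970} + 0 \cdot 1 = - \frac{23982}{3985} + 0 = - \frac{23982}{3985}$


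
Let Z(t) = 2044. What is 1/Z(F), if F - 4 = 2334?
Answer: 1/2044 ≈ 0.00048924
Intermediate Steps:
F = 2338 (F = 4 + 2334 = 2338)
1/Z(F) = 1/2044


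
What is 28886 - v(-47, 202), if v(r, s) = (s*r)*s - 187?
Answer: 1946861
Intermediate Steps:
v(r, s) = -187 + r*s² (v(r, s) = (r*s)*s - 187 = r*s² - 187 = -187 + r*s²)
28886 - v(-47, 202) = 28886 - (-187 - 47*202²) = 28886 - (-187 - 47*40804) = 28886 - (-187 - 1917788) = 28886 - 1*(-1917975) = 28886 + 1917975 = 1946861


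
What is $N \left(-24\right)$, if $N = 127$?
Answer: $-3048$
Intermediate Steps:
$N \left(-24\right) = 127 \left(-24\right) = -3048$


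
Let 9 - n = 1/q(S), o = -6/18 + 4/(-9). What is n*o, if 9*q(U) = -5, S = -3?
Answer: -42/5 ≈ -8.4000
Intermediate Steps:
q(U) = -5/9 (q(U) = (⅑)*(-5) = -5/9)
o = -7/9 (o = -6*1/18 + 4*(-⅑) = -⅓ - 4/9 = -7/9 ≈ -0.77778)
n = 54/5 (n = 9 - 1/(-5/9) = 9 - 1*(-9/5) = 9 + 9/5 = 54/5 ≈ 10.800)
n*o = (54/5)*(-7/9) = -42/5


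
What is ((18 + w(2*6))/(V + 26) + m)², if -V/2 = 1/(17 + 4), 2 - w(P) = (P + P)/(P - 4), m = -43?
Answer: 1836025/1024 ≈ 1793.0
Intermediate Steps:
w(P) = 2 - 2*P/(-4 + P) (w(P) = 2 - (P + P)/(P - 4) = 2 - 2*P/(-4 + P))
V = -2/21 (V = -2/(17 + 4) = -2/21 ≈ -0.095238)
((18 + w(2*6))/(V + 26) + m)² = ((18 - 8/(-4 + 2*6))/(-2/21 + 26) - 43)² = ((18 - 8/(-4 + 12))/(544/21) - 43)² = ((18 - 8/8)*(21/544) - 43)² = ((18 - 8*⅛)*(21/544) - 43)² = ((18 - 1)*(21/544) - 43)² = (17*(21/544) - 43)² = (21/32 - 43)² = (-1355/32)² = 1836025/1024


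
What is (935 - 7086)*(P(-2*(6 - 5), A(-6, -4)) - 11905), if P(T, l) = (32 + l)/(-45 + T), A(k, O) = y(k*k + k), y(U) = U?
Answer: 3442081147/47 ≈ 7.3236e+7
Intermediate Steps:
A(k, O) = k + k² (A(k, O) = k*k + k = k² + k = k + k²)
P(T, l) = (32 + l)/(-45 + T)
(935 - 7086)*(P(-2*(6 - 5), A(-6, -4)) - 11905) = (935 - 7086)*((32 - 6*(1 - 6))/(-45 - 2*(6 - 5)) - 11905) = -6151*((32 - 6*(-5))/(-45 - 2*1) - 11905) = -6151*((32 + 30)/(-45 - 2) - 11905) = -6151*(62/(-47) - 11905) = -6151*(-1/47*62 - 11905) = -6151*(-62/47 - 11905) = -6151*(-559597/47) = 3442081147/47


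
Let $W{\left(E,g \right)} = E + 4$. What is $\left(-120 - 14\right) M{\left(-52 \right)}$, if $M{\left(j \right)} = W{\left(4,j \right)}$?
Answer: $-1072$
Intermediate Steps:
$W{\left(E,g \right)} = 4 + E$
$M{\left(j \right)} = 8$ ($M{\left(j \right)} = 4 + 4 = 8$)
$\left(-120 - 14\right) M{\left(-52 \right)} = \left(-120 - 14\right) 8 = \left(-134\right) 8 = -1072$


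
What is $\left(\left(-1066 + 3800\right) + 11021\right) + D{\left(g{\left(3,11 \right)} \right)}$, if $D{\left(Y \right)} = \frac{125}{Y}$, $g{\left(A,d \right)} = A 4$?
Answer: $\frac{165185}{12} \approx 13765.0$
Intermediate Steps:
$g{\left(A,d \right)} = 4 A$
$\left(\left(-1066 + 3800\right) + 11021\right) + D{\left(g{\left(3,11 \right)} \right)} = \left(\left(-1066 + 3800\right) + 11021\right) + \frac{125}{4 \cdot 3} = \left(2734 + 11021\right) + \frac{125}{12} = 13755 + 125 \cdot \frac{1}{12} = 13755 + \frac{125}{12} = \frac{165185}{12}$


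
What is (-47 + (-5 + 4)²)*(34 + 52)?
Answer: -3956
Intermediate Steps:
(-47 + (-5 + 4)²)*(34 + 52) = (-47 + (-1)²)*86 = (-47 + 1)*86 = -46*86 = -3956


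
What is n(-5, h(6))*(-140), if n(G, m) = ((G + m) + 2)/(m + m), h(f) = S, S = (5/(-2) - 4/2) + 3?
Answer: -210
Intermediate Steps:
S = -3/2 (S = (5*(-½) - 4*½) + 3 = (-5/2 - 2) + 3 = -9/2 + 3 = -3/2 ≈ -1.5000)
h(f) = -3/2
n(G, m) = (2 + G + m)/(2*m) (n(G, m) = (2 + G + m)/((2*m)) = (2 + G + m)*(1/(2*m)) = (2 + G + m)/(2*m))
n(-5, h(6))*(-140) = ((2 - 5 - 3/2)/(2*(-3/2)))*(-140) = ((½)*(-⅔)*(-9/2))*(-140) = (3/2)*(-140) = -210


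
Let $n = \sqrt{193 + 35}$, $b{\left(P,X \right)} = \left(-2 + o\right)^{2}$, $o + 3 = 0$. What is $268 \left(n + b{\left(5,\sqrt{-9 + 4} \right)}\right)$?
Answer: $6700 + 536 \sqrt{57} \approx 10747.0$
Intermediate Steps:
$o = -3$ ($o = -3 + 0 = -3$)
$b{\left(P,X \right)} = 25$ ($b{\left(P,X \right)} = \left(-2 - 3\right)^{2} = \left(-5\right)^{2} = 25$)
$n = 2 \sqrt{57}$ ($n = \sqrt{228} = 2 \sqrt{57} \approx 15.1$)
$268 \left(n + b{\left(5,\sqrt{-9 + 4} \right)}\right) = 268 \left(2 \sqrt{57} + 25\right) = 268 \left(25 + 2 \sqrt{57}\right) = 6700 + 536 \sqrt{57}$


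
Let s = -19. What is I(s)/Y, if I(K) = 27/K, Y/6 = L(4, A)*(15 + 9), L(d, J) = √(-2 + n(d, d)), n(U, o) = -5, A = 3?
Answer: 3*I*√7/2128 ≈ 0.0037299*I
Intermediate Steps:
L(d, J) = I*√7 (L(d, J) = √(-2 - 5) = √(-7) = I*√7)
Y = 144*I*√7 (Y = 6*((I*√7)*(15 + 9)) = 6*((I*√7)*24) = 6*(24*I*√7) = 144*I*√7 ≈ 380.99*I)
I(s)/Y = (27/(-19))/((144*I*√7)) = (27*(-1/19))*(-I*√7/1008) = -(-3)*I*√7/2128 = 3*I*√7/2128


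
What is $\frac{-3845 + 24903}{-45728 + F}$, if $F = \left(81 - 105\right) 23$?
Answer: $- \frac{10529}{23140} \approx -0.45501$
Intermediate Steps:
$F = -552$ ($F = \left(-24\right) 23 = -552$)
$\frac{-3845 + 24903}{-45728 + F} = \frac{-3845 + 24903}{-45728 - 552} = \frac{21058}{-46280} = 21058 \left(- \frac{1}{46280}\right) = - \frac{10529}{23140}$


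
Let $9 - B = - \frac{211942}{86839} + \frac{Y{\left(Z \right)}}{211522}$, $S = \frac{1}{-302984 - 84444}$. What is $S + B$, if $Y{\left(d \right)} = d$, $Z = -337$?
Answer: $\frac{40713809668235067}{3558208287190012} \approx 11.442$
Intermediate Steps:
$S = - \frac{1}{387428}$ ($S = \frac{1}{-387428} = - \frac{1}{387428} \approx -2.5811 \cdot 10^{-6}$)
$B = \frac{210174891089}{18368358958}$ ($B = 9 - \left(- \frac{211942}{86839} - \frac{337}{211522}\right) = 9 - - \frac{44859660467}{18368358958} = 9 + \frac{44859660467}{18368358958} = \frac{210174891089}{18368358958} \approx 11.442$)
$S + B = - \frac{1}{387428} + \frac{210174891089}{18368358958} = \frac{40713809668235067}{3558208287190012}$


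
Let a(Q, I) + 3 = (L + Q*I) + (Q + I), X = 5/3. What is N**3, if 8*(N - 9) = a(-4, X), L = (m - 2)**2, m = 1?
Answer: 226981/512 ≈ 443.32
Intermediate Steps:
X = 5/3 (X = 5*(1/3) = 5/3 ≈ 1.6667)
L = 1 (L = (1 - 2)**2 = (-1)**2 = 1)
a(Q, I) = -2 + I + Q + I*Q (a(Q, I) = -3 + ((1 + Q*I) + (Q + I)) = -3 + ((1 + I*Q) + (I + Q)) = -3 + (1 + I + Q + I*Q) = -2 + I + Q + I*Q)
N = 61/8 (N = 9 + (-2 + 5/3 - 4 + (5/3)*(-4))/8 = 9 + (-2 + 5/3 - 4 - 20/3)/8 = 9 + (1/8)*(-11) = 9 - 11/8 = 61/8 ≈ 7.6250)
N**3 = (61/8)**3 = 226981/512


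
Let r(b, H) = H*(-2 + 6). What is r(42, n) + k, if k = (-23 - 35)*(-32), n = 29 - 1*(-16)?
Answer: 2036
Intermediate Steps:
n = 45 (n = 29 + 16 = 45)
k = 1856 (k = -58*(-32) = 1856)
r(b, H) = 4*H (r(b, H) = H*4 = 4*H)
r(42, n) + k = 4*45 + 1856 = 180 + 1856 = 2036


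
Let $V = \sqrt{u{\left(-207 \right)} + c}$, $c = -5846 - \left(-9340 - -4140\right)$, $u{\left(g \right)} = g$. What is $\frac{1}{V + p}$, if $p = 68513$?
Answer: $\frac{68513}{4694032022} - \frac{i \sqrt{853}}{4694032022} \approx 1.4596 \cdot 10^{-5} - 6.222 \cdot 10^{-9} i$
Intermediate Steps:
$c = -646$ ($c = -5846 - \left(-9340 + 4140\right) = -5846 - -5200 = -5846 + 5200 = -646$)
$V = i \sqrt{853}$ ($V = \sqrt{-207 - 646} = \sqrt{-853} = i \sqrt{853} \approx 29.206 i$)
$\frac{1}{V + p} = \frac{1}{i \sqrt{853} + 68513} = \frac{1}{68513 + i \sqrt{853}}$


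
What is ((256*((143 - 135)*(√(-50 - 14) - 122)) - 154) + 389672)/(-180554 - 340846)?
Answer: -23277/86900 - 2048*I/65175 ≈ -0.26786 - 0.031423*I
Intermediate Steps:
((256*((143 - 135)*(√(-50 - 14) - 122)) - 154) + 389672)/(-180554 - 340846) = ((256*(8*(√(-64) - 122)) - 154) + 389672)/(-521400) = ((256*(8*(8*I - 122)) - 154) + 389672)*(-1/521400) = ((256*(8*(-122 + 8*I)) - 154) + 389672)*(-1/521400) = ((256*(-976 + 64*I) - 154) + 389672)*(-1/521400) = (((-249856 + 16384*I) - 154) + 389672)*(-1/521400) = ((-250010 + 16384*I) + 389672)*(-1/521400) = (139662 + 16384*I)*(-1/521400) = -23277/86900 - 2048*I/65175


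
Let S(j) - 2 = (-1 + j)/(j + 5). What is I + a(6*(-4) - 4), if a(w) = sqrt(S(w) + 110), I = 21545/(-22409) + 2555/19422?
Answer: -361191995/435227598 + sqrt(59915)/23 ≈ 9.8125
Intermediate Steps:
S(j) = 2 + (-1 + j)/(5 + j) (S(j) = 2 + (-1 + j)/(j + 5) = 2 + (-1 + j)/(5 + j))
I = -361191995/435227598 (I = 21545*(-1/22409) + 2555*(1/19422) = -21545/22409 + 2555/19422 = -361191995/435227598 ≈ -0.82989)
a(w) = sqrt(110 + 3*(3 + w)/(5 + w)) (a(w) = sqrt(3*(3 + w)/(5 + w) + 110) = sqrt(110 + 3*(3 + w)/(5 + w)))
I + a(6*(-4) - 4) = -361191995/435227598 + sqrt((559 + 113*(6*(-4) - 4))/(5 + (6*(-4) - 4))) = -361191995/435227598 + sqrt((559 + 113*(-24 - 4))/(5 + (-24 - 4))) = -361191995/435227598 + sqrt((559 + 113*(-28))/(5 - 28)) = -361191995/435227598 + sqrt((559 - 3164)/(-23)) = -361191995/435227598 + sqrt(-1/23*(-2605)) = -361191995/435227598 + sqrt(2605/23) = -361191995/435227598 + sqrt(59915)/23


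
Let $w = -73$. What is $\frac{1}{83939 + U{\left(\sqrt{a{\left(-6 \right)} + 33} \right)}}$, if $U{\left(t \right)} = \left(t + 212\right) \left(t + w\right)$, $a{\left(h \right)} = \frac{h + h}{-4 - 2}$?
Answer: $\frac{68498}{4691299769} - \frac{139 \sqrt{35}}{4691299769} \approx 1.4426 \cdot 10^{-5}$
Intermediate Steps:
$a{\left(h \right)} = - \frac{h}{3}$ ($a{\left(h \right)} = \frac{2 h}{-6} = 2 h \left(- \frac{1}{6}\right) = - \frac{h}{3}$)
$U{\left(t \right)} = \left(-73 + t\right) \left(212 + t\right)$ ($U{\left(t \right)} = \left(t + 212\right) \left(t - 73\right) = \left(212 + t\right) \left(-73 + t\right) = \left(-73 + t\right) \left(212 + t\right)$)
$\frac{1}{83939 + U{\left(\sqrt{a{\left(-6 \right)} + 33} \right)}} = \frac{1}{83939 + \left(-15476 + \left(\sqrt{\left(- \frac{1}{3}\right) \left(-6\right) + 33}\right)^{2} + 139 \sqrt{\left(- \frac{1}{3}\right) \left(-6\right) + 33}\right)} = \frac{1}{83939 + \left(-15476 + \left(\sqrt{2 + 33}\right)^{2} + 139 \sqrt{2 + 33}\right)} = \frac{1}{83939 + \left(-15476 + \left(\sqrt{35}\right)^{2} + 139 \sqrt{35}\right)} = \frac{1}{83939 + \left(-15476 + 35 + 139 \sqrt{35}\right)} = \frac{1}{83939 - \left(15441 - 139 \sqrt{35}\right)} = \frac{1}{68498 + 139 \sqrt{35}}$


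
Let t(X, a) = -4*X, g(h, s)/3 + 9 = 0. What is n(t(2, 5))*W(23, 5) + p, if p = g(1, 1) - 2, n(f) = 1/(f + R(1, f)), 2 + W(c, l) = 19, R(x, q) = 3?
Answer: -162/5 ≈ -32.400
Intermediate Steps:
g(h, s) = -27 (g(h, s) = -27 + 3*0 = -27 + 0 = -27)
W(c, l) = 17 (W(c, l) = -2 + 19 = 17)
n(f) = 1/(3 + f) (n(f) = 1/(f + 3) = 1/(3 + f))
p = -29 (p = -27 - 2 = -29)
n(t(2, 5))*W(23, 5) + p = 17/(3 - 4*2) - 29 = 17/(3 - 8) - 29 = 17/(-5) - 29 = -⅕*17 - 29 = -17/5 - 29 = -162/5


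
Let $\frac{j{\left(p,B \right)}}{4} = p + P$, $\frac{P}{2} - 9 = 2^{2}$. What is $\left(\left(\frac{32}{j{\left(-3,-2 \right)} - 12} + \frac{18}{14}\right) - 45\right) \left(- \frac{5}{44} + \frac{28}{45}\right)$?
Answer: $- \frac{381653}{17325} \approx -22.029$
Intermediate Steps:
$P = 26$ ($P = 18 + 2 \cdot 2^{2} = 18 + 2 \cdot 4 = 18 + 8 = 26$)
$j{\left(p,B \right)} = 104 + 4 p$ ($j{\left(p,B \right)} = 4 \left(p + 26\right) = 4 \left(26 + p\right) = 104 + 4 p$)
$\left(\left(\frac{32}{j{\left(-3,-2 \right)} - 12} + \frac{18}{14}\right) - 45\right) \left(- \frac{5}{44} + \frac{28}{45}\right) = \left(\left(\frac{32}{\left(104 + 4 \left(-3\right)\right) - 12} + \frac{18}{14}\right) - 45\right) \left(- \frac{5}{44} + \frac{28}{45}\right) = \left(\left(\frac{32}{\left(104 - 12\right) - 12} + 18 \cdot \frac{1}{14}\right) - 45\right) \left(\left(-5\right) \frac{1}{44} + 28 \cdot \frac{1}{45}\right) = \left(\left(\frac{32}{92 - 12} + \frac{9}{7}\right) - 45\right) \left(- \frac{5}{44} + \frac{28}{45}\right) = \left(\left(\frac{32}{80} + \frac{9}{7}\right) - 45\right) \frac{1007}{1980} = \left(\left(32 \cdot \frac{1}{80} + \frac{9}{7}\right) - 45\right) \frac{1007}{1980} = \left(\left(\frac{2}{5} + \frac{9}{7}\right) - 45\right) \frac{1007}{1980} = \left(\frac{59}{35} - 45\right) \frac{1007}{1980} = \left(- \frac{1516}{35}\right) \frac{1007}{1980} = - \frac{381653}{17325}$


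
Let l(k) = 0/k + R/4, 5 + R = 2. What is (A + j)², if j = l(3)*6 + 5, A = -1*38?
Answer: 5625/4 ≈ 1406.3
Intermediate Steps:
R = -3 (R = -5 + 2 = -3)
l(k) = -¾ (l(k) = 0/k - 3/4 = 0 - 3*¼ = 0 - ¾ = -¾)
A = -38
j = ½ (j = -¾*6 + 5 = -9/2 + 5 = ½ ≈ 0.50000)
(A + j)² = (-38 + ½)² = (-75/2)² = 5625/4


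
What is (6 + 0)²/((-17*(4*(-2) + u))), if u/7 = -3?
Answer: 36/493 ≈ 0.073022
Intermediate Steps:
u = -21 (u = 7*(-3) = -21)
(6 + 0)²/((-17*(4*(-2) + u))) = (6 + 0)²/((-17*(4*(-2) - 21))) = 6²/((-17*(-8 - 21))) = 36/((-17*(-29))) = 36/493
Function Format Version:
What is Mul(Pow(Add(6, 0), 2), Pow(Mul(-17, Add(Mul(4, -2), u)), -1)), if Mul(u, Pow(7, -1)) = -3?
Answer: Rational(36, 493) ≈ 0.073022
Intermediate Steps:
u = -21 (u = Mul(7, -3) = -21)
Mul(Pow(Add(6, 0), 2), Pow(Mul(-17, Add(Mul(4, -2), u)), -1)) = Mul(Pow(Add(6, 0), 2), Pow(Mul(-17, Add(Mul(4, -2), -21)), -1)) = Mul(Pow(6, 2), Pow(Mul(-17, Add(-8, -21)), -1)) = Mul(36, Pow(Mul(-17, -29), -1)) = Mul(36, Pow(493, -1)) = Mul(36, Rational(1, 493)) = Rational(36, 493)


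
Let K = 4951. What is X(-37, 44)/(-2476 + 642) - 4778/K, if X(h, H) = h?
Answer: -8579665/9080134 ≈ -0.94488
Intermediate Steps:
X(-37, 44)/(-2476 + 642) - 4778/K = -37/(-2476 + 642) - 4778/4951 = -37/(-1834) - 4778*1/4951 = -37*(-1/1834) - 4778/4951 = 37/1834 - 4778/4951 = -8579665/9080134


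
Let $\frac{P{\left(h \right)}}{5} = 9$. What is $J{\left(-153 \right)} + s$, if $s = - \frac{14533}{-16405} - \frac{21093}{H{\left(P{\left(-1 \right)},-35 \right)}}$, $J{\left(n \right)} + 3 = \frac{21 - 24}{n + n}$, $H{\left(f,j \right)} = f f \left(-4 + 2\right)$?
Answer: $\frac{6873998}{2214675} \approx 3.1038$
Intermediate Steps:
$P{\left(h \right)} = 45$ ($P{\left(h \right)} = 5 \cdot 9 = 45$)
$H{\left(f,j \right)} = - 2 f^{2}$ ($H{\left(f,j \right)} = f^{2} \left(-2\right) = - 2 f^{2}$)
$J{\left(n \right)} = -3 - \frac{3}{2 n}$ ($J{\left(n \right)} = -3 + \frac{21 - 24}{n + n} = -3 - \frac{3}{2 n}$)
$s = \frac{26992621}{4429350}$ ($s = - \frac{14533}{-16405} - \frac{21093}{\left(-2\right) 45^{2}} = \left(-14533\right) \left(- \frac{1}{16405}\right) - \frac{21093}{\left(-2\right) 2025} = \frac{14533}{16405} - \frac{21093}{-4050} = \frac{14533}{16405} - - \frac{7031}{1350} = \frac{14533}{16405} + \frac{7031}{1350} = \frac{26992621}{4429350} \approx 6.094$)
$J{\left(-153 \right)} + s = \left(-3 - \frac{3}{2 \left(-153\right)}\right) + \frac{26992621}{4429350} = \left(-3 - - \frac{1}{102}\right) + \frac{26992621}{4429350} = \left(-3 + \frac{1}{102}\right) + \frac{26992621}{4429350} = - \frac{305}{102} + \frac{26992621}{4429350} = \frac{6873998}{2214675}$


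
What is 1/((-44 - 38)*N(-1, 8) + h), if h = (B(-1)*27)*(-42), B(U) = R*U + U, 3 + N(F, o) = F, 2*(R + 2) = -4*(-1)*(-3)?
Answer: -1/7610 ≈ -0.00013141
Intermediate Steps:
R = -8 (R = -2 + (-4*(-1)*(-3))/2 = -2 + (4*(-3))/2 = -2 + (½)*(-12) = -2 - 6 = -8)
N(F, o) = -3 + F
B(U) = -7*U (B(U) = -8*U + U = -7*U)
h = -7938 (h = (-7*(-1)*27)*(-42) = (7*27)*(-42) = 189*(-42) = -7938)
1/((-44 - 38)*N(-1, 8) + h) = 1/((-44 - 38)*(-3 - 1) - 7938) = 1/(-82*(-4) - 7938) = 1/(328 - 7938) = 1/(-7610) = -1/7610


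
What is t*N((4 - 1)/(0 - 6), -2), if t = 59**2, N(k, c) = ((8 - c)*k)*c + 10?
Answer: 69620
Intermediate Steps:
N(k, c) = 10 + c*k*(8 - c) (N(k, c) = (k*(8 - c))*c + 10 = c*k*(8 - c) + 10 = 10 + c*k*(8 - c))
t = 3481
t*N((4 - 1)/(0 - 6), -2) = 3481*(10 - 1*(4 - 1)/(0 - 6)*(-2)**2 + 8*(-2)*((4 - 1)/(0 - 6))) = 3481*(10 - 1*3/(-6)*4 + 8*(-2)*(3/(-6))) = 3481*(10 - 1*3*(-1/6)*4 + 8*(-2)*(3*(-1/6))) = 3481*(10 - 1*(-1/2)*4 + 8*(-2)*(-1/2)) = 3481*(10 + 2 + 8) = 3481*20 = 69620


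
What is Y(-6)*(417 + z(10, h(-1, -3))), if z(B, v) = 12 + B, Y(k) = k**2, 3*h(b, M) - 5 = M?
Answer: 15804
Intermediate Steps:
h(b, M) = 5/3 + M/3
Y(-6)*(417 + z(10, h(-1, -3))) = (-6)**2*(417 + (12 + 10)) = 36*(417 + 22) = 36*439 = 15804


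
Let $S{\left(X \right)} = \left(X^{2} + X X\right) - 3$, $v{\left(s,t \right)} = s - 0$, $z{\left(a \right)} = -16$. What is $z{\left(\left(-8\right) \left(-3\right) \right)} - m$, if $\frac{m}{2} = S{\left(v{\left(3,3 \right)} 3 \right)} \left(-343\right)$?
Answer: $109058$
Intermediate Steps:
$v{\left(s,t \right)} = s$ ($v{\left(s,t \right)} = s + 0 = s$)
$S{\left(X \right)} = -3 + 2 X^{2}$ ($S{\left(X \right)} = \left(X^{2} + X^{2}\right) - 3 = 2 X^{2} - 3 = -3 + 2 X^{2}$)
$m = -109074$ ($m = 2 \left(-3 + 2 \left(3 \cdot 3\right)^{2}\right) \left(-343\right) = 2 \left(-3 + 2 \cdot 9^{2}\right) \left(-343\right) = 2 \left(-3 + 2 \cdot 81\right) \left(-343\right) = 2 \left(-3 + 162\right) \left(-343\right) = 2 \cdot 159 \left(-343\right) = 2 \left(-54537\right) = -109074$)
$z{\left(\left(-8\right) \left(-3\right) \right)} - m = -16 - -109074 = -16 + 109074 = 109058$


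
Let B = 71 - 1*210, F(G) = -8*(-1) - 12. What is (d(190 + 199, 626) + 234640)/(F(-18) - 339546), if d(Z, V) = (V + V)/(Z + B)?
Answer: -14665313/21221875 ≈ -0.69105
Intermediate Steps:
F(G) = -4 (F(G) = 8 - 12 = -4)
B = -139 (B = 71 - 210 = -139)
d(Z, V) = 2*V/(-139 + Z) (d(Z, V) = (V + V)/(Z - 139) = (2*V)/(-139 + Z) = 2*V/(-139 + Z))
(d(190 + 199, 626) + 234640)/(F(-18) - 339546) = (2*626/(-139 + (190 + 199)) + 234640)/(-4 - 339546) = (2*626/(-139 + 389) + 234640)/(-339550) = (2*626/250 + 234640)*(-1/339550) = (2*626*(1/250) + 234640)*(-1/339550) = (626/125 + 234640)*(-1/339550) = (29330626/125)*(-1/339550) = -14665313/21221875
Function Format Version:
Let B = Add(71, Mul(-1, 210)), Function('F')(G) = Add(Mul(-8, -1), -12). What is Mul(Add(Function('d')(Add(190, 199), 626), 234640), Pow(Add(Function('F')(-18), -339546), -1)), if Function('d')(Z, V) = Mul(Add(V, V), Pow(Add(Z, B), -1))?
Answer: Rational(-14665313, 21221875) ≈ -0.69105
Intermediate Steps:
Function('F')(G) = -4 (Function('F')(G) = Add(8, -12) = -4)
B = -139 (B = Add(71, -210) = -139)
Function('d')(Z, V) = Mul(2, V, Pow(Add(-139, Z), -1)) (Function('d')(Z, V) = Mul(Add(V, V), Pow(Add(Z, -139), -1)) = Mul(Mul(2, V), Pow(Add(-139, Z), -1)) = Mul(2, V, Pow(Add(-139, Z), -1)))
Mul(Add(Function('d')(Add(190, 199), 626), 234640), Pow(Add(Function('F')(-18), -339546), -1)) = Mul(Add(Mul(2, 626, Pow(Add(-139, Add(190, 199)), -1)), 234640), Pow(Add(-4, -339546), -1)) = Mul(Add(Mul(2, 626, Pow(Add(-139, 389), -1)), 234640), Pow(-339550, -1)) = Mul(Add(Mul(2, 626, Pow(250, -1)), 234640), Rational(-1, 339550)) = Mul(Add(Mul(2, 626, Rational(1, 250)), 234640), Rational(-1, 339550)) = Mul(Add(Rational(626, 125), 234640), Rational(-1, 339550)) = Mul(Rational(29330626, 125), Rational(-1, 339550)) = Rational(-14665313, 21221875)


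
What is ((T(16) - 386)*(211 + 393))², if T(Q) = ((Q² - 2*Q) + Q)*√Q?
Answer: 120198116416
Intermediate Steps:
T(Q) = √Q*(Q² - Q) (T(Q) = (Q² - Q)*√Q = √Q*(Q² - Q))
((T(16) - 386)*(211 + 393))² = ((16^(3/2)*(-1 + 16) - 386)*(211 + 393))² = ((64*15 - 386)*604)² = ((960 - 386)*604)² = (574*604)² = 346696² = 120198116416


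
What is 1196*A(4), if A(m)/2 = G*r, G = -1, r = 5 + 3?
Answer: -19136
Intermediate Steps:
r = 8
A(m) = -16 (A(m) = 2*(-1*8) = 2*(-8) = -16)
1196*A(4) = 1196*(-16) = -19136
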